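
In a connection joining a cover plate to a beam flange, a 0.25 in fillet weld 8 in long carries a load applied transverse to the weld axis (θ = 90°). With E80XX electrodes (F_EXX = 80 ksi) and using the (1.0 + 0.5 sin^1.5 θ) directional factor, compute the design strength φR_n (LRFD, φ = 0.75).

t_e = 0.707 × 0.25 = 0.1767 in; A_we = 0.1767 × 8 = 1.414 in².
Directional factor: 1.0 + 0.5 sin^1.5(90°) = 1.5.
F_nw = 0.6 × 80 × 1.5 = 72 ksi.
φR_n = 0.75 × 72 × 1.414 = 76.36 kips.

φR_n ≈ 76.4 kips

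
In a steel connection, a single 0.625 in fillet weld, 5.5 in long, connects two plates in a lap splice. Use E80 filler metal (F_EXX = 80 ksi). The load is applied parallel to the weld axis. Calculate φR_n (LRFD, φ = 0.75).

φR_n ≈ 87.5 kip

Effective throat t_e = 0.707 × 0.625 = 0.4419 in.
Total length L = 5.5 in; A_we = 0.4419 × 5.5 = 2.43 in².
F_nw = 0.6 F_EXX = 0.6 × 80 = 48 ksi.
φR_n = 0.75 × 48 × 2.43 = 87.49 kip.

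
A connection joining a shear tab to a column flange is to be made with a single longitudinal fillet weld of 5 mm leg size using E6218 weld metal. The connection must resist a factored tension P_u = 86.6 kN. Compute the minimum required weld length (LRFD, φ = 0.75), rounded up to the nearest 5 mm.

E62XX → F_EXX = 620 MPa.
Throat t_e = 0.707 × 5 = 3.535 mm.
φr_n = 0.75 × 0.6 × 620 × 3.535 × 10⁻³ = 0.9863 kN/mm.
L_req = P_u / φr_n = 86.6 / 0.9863 = 87.81 mm total.
Round up → use L = 90 mm.

L = 90 mm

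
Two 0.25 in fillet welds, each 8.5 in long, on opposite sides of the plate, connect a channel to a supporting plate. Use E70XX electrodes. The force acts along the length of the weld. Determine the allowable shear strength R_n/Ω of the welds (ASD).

E70XX → F_EXX = 70 ksi.
Effective throat t_e = 0.707 × 0.25 = 0.1767 in.
Total length L = 17 in; A_we = 0.1767 × 17 = 3.005 in².
F_nw = 0.6 F_EXX = 0.6 × 70 = 42 ksi.
R_n = 42 × 3.005 = 126.2 kips; R_n/Ω = 126.2/2.0 = 63.1 kips.

R_n/Ω ≈ 63.1 kips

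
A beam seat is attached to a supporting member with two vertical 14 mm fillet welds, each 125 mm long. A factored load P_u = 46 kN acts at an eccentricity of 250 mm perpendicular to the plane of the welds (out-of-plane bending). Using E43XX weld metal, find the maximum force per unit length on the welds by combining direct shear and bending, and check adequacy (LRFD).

E43XX → F_EXX = 430 MPa.
L_w = 2 × 125 = 250 mm; section modulus (unit throat) S = 2 × L²/6 = 5208 mm².
Direct shear f_v = P/L_w = 46×10³/250 = 184 N/mm.
Moment M = P × e = 46×10³ × 250 = 11500000 N·mm; bending f_b = M/S = 2208 N/mm.
f_max = √(f_v² + f_b²) = √(184² + 2208²) = 2216 N/mm.
φr_n = 0.75 × 0.6 × 430 × (0.707 × 14) = 1915 N/mm → NOT adequate.

f_max ≈ 2220 N/mm; NOT adequate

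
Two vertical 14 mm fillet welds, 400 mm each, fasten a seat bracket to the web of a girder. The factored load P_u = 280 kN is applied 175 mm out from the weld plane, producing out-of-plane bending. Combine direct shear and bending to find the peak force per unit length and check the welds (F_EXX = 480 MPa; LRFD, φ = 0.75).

f_max ≈ 983 N/mm; adequate

L_w = 2 × 400 = 800 mm; section modulus (unit throat) S = 2 × L²/6 = 53330 mm².
Direct shear f_v = P/L_w = 280×10³/800 = 350 N/mm.
Moment M = P × e = 280×10³ × 175 = 49000000 N·mm; bending f_b = M/S = 918.8 N/mm.
f_max = √(f_v² + f_b²) = √(350² + 918.8²) = 983.2 N/mm.
φr_n = 0.75 × 0.6 × 480 × (0.707 × 14) = 2138 N/mm → adequate.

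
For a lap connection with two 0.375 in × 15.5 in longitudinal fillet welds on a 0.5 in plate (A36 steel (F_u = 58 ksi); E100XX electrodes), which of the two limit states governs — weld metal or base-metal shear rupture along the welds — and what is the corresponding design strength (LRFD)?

E100XX → F_EXX = 100 ksi.
t_e = 0.707 × 0.375 = 0.2651 in; L = 31 in.
Weld metal: φR_n = 0.75 × 0.6 × 100 × 0.2651 × 31 = 369.8 kips.
Base metal (shear rupture): φR_n = 0.75 × 0.6 × 58 × 0.5 × 31 = 404.5 kips.
Governing: weld metal.

φR_n ≈ 370 kips (weld metal governs)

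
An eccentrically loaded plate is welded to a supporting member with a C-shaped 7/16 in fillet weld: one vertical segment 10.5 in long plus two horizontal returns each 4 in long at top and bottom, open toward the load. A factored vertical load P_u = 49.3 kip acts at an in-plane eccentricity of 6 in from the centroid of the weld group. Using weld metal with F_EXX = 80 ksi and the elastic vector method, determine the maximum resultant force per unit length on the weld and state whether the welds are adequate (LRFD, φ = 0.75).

Total weld length L_w = 18.5 in. Treat welds as unit-width lines.
Centroid: x̄ = 2×4×2 / 18.5 = 0.8649 in from the vertical weld.
Polar moment about centroid: J = I_x + I_y = [10.5³/12 + 2×4×5.25²] + [10.5×0.8649² + 2(4³/12 + 4×1.135²)] = 345.8 in³.
Direct shear f_v = P/L_w = 49.3 / 18.5 = 2.665 kip/in (vertical).
Torsion M = P·e = 49.3 × 6 = 295.8 kip·in.
Critical point at (x, y) = (3.135, 5.25) from centroid. f_tx = M·y/J = 4.491 kip/in; f_ty = M·x/J = 2.682 kip/in.
Resultant f_max = √[f_tx² + (f_v + f_ty)²] = √[4.491² + (2.665 + 2.682)²] = 6.983 kip/in.
Capacity per unit length: φr_n = 0.75 × 0.6 × 80 × (0.707 × 0.4375) = 11.14 kip/in.
6.983 ≤ 11.14 → adequate.

f_max ≈ 6.98 kip/in; adequate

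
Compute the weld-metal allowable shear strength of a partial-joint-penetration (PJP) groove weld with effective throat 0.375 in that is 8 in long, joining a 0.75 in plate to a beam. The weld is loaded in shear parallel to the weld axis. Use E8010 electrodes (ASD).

E80XX → F_EXX = 80 ksi.
Effective throat (given) t_e = 0.375 in.
A_we = 0.375 × 8 = 3 in².
F_nw = 0.6 F_EXX = 48 ksi.
R_n/Ω = (48 × 3) / 2.0 = 72 kips.

R_n/Ω ≈ 72 kips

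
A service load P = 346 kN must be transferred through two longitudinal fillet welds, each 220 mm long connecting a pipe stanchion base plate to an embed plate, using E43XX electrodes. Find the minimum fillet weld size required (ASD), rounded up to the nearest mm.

E43XX → F_EXX = 430 MPa.
Total weld length L = 440 mm.
Required throat t_e = P × Ω / (0.6 F_EXX × L) = 346 × 2.0 / (0.6 × 430 × 440 × 10⁻³) = 6.096 mm.
Required leg w = t_e / 0.707 = 8.622 mm → use 9 mm.

w = 9 mm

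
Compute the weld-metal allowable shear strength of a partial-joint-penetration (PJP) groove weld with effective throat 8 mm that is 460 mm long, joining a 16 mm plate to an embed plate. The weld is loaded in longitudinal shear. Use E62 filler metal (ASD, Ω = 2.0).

R_n/Ω ≈ 684 kN

E62XX → F_EXX = 620 MPa.
Effective throat (given) t_e = 8 mm.
A_we = 8 × 460 = 3680 mm².
F_nw = 0.6 F_EXX = 372 MPa.
R_n/Ω = (372 × 3680) / 2.0 × 10⁻³ = 684.5 kN.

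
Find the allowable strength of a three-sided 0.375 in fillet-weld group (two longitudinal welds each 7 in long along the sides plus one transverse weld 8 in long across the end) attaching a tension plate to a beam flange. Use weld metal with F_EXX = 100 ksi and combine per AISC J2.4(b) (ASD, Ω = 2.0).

t_e = 0.707 × 0.375 = 0.2651 in.
R_nwl = 0.6 × 100 × 0.2651 × 14 = 222.7 kips (longitudinal, 2 welds).
R_nwt = 0.6 × 100 × 0.2651 × 8 = 127.3 kips (transverse, base value).
(i) R_nwl + R_nwt = 350 kips; (ii) 0.85 R_nwl + 1.5 R_nwt = 380.2 kips.
R_n = max = 380.2 kips [governs: (ii)]; R_n/Ω = 190.1 kips.

R_n/Ω ≈ 190 kips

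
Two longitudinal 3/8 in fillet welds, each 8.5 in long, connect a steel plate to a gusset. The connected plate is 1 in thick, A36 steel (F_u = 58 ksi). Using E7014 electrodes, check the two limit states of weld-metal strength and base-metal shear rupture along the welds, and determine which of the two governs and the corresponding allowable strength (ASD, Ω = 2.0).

E70XX → F_EXX = 70 ksi.
t_e = 0.707 × 0.375 = 0.2651 in; L = 17 in.
Weld metal: R_n/Ω = (1/2.0) × 0.6 × 70 × 0.2651 × 17 = 94.65 kip.
Base metal (shear rupture): R_n/Ω = (1/2.0) × 0.6 × 58 × 1 × 17 = 295.8 kip.
Governing: weld metal.

R_n/Ω ≈ 94.6 kip (weld metal governs)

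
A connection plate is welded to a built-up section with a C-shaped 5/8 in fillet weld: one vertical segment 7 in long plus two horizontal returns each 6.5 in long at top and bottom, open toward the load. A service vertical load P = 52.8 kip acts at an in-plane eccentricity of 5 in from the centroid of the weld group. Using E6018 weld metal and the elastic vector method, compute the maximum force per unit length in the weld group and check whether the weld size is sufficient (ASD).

f_max ≈ 7.51 kip/in; adequate

E60XX → F_EXX = 60 ksi.
Total weld length L_w = 20 in. Treat welds as unit-width lines.
Centroid: x̄ = 2×6.5×3.25 / 20 = 2.112 in from the vertical weld.
Polar moment about centroid: J = I_x + I_y = [7³/12 + 2×6.5×3.5²] + [7×2.112² + 2(6.5³/12 + 6.5×1.138²)] = 281.7 in³.
Direct shear f_v = P/L_w = 52.8 / 20 = 2.64 kip/in (vertical).
Torsion M = P·e = 52.8 × 5 = 264 kip·in.
Critical point at (x, y) = (4.388, 3.5) from centroid. f_tx = M·y/J = 3.281 kip/in; f_ty = M·x/J = 4.112 kip/in.
Resultant f_max = √[f_tx² + (f_v + f_ty)²] = √[3.281² + (2.64 + 4.112)²] = 7.507 kip/in.
Capacity per unit length: r_n/Ω = (1/2.0) × 0.6 × 60 × (0.707 × 0.625) = 7.954 kip/in.
7.507 ≤ 7.954 → adequate.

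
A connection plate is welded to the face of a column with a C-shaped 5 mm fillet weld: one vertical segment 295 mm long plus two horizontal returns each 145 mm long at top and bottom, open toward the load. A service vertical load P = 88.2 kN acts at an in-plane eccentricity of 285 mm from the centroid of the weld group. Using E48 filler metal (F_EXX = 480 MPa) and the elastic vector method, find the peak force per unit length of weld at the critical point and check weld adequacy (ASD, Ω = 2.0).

Total weld length L_w = 585 mm. Treat welds as unit-width lines.
Centroid: x̄ = 2×145×72.5 / 585 = 35.94 mm from the vertical weld.
Polar moment about centroid: J = I_x + I_y = [295³/12 + 2×145×147.5²] + [295×35.94² + 2(145³/12 + 145×36.56²)] = 9725000 mm³.
Direct shear f_v = P/L_w = 88.2×10³ / 585 = 150.8 N/mm (vertical).
Torsion M = P·e = 88.2×10³ × 285 = 25137000 N·mm.
Critical point at (x, y) = (109.1, 147.5) from centroid. f_tx = M·y/J = 381.2 N/mm; f_ty = M·x/J = 281.9 N/mm.
Resultant f_max = √[f_tx² + (f_v + f_ty)²] = √[381.2² + (150.8 + 281.9)²] = 576.7 N/mm.
Capacity per unit length: r_n/Ω = (1/2.0) × 0.6 × 480 × (0.707 × 5) = 509 N/mm.
576.7 > 509 → NOT adequate.

f_max ≈ 577 N/mm; NOT adequate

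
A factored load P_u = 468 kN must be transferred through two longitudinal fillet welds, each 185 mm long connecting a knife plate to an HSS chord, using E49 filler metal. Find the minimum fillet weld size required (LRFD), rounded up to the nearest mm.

w = 9 mm

E49XX → F_EXX = 490 MPa.
Total weld length L = 370 mm.
Required throat t_e = P_u / (φ × 0.6 F_EXX × L) = 468 / (0.75 × 0.6 × 490 × 370 × 10⁻³) = 5.736 mm.
Required leg w = t_e / 0.707 = 8.114 mm → use 9 mm.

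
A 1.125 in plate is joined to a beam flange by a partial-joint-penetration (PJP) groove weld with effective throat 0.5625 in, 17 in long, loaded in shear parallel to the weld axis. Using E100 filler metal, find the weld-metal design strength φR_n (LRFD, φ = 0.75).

E100XX → F_EXX = 100 ksi.
Effective throat (given) t_e = 0.5625 in.
A_we = 0.5625 × 17 = 9.562 in².
F_nw = 0.6 F_EXX = 60 ksi.
φR_n = 0.75 × 60 × 9.562 = 430.3 kips.

φR_n ≈ 430 kips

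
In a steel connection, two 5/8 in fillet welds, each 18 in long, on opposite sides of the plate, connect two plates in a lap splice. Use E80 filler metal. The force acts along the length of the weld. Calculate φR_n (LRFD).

φR_n ≈ 573 kip

E80XX → F_EXX = 80 ksi.
Effective throat t_e = 0.707 × 0.625 = 0.4419 in.
Total length L = 36 in; A_we = 0.4419 × 36 = 15.91 in².
F_nw = 0.6 F_EXX = 0.6 × 80 = 48 ksi.
φR_n = 0.75 × 48 × 15.91 = 572.7 kip.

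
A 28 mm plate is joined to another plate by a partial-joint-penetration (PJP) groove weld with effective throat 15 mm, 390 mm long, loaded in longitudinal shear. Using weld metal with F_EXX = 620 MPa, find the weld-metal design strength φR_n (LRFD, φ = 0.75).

Effective throat (given) t_e = 15 mm.
A_we = 15 × 390 = 5850 mm².
F_nw = 0.6 F_EXX = 372 MPa.
φR_n = 0.75 × 372 × 5850 × 10⁻³ = 1632 kN.

φR_n ≈ 1630 kN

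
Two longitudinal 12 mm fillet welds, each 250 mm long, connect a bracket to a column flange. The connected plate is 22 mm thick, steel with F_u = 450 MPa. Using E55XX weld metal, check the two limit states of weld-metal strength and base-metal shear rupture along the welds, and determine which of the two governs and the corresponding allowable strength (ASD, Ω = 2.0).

E55XX → F_EXX = 550 MPa.
t_e = 0.707 × 12 = 8.484 mm; L = 500 mm.
Weld metal: R_n/Ω = (1/2.0) × 0.6 × 550 × 8.484 × 500 × 10⁻³ = 699.9 kN.
Base metal (shear rupture): R_n/Ω = (1/2.0) × 0.6 × 450 × 22 × 500 × 10⁻³ = 1485 kN.
Governing: weld metal.

R_n/Ω ≈ 700 kN (weld metal governs)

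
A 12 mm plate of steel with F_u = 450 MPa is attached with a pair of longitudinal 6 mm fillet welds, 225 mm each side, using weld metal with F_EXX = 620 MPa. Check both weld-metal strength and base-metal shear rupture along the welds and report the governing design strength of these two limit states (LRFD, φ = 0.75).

t_e = 0.707 × 6 = 4.242 mm; L = 450 mm.
Weld metal: φR_n = 0.75 × 0.6 × 620 × 4.242 × 450 × 10⁻³ = 532.6 kN.
Base metal (shear rupture): φR_n = 0.75 × 0.6 × 450 × 12 × 450 × 10⁻³ = 1094 kN.
Governing: weld metal.

φR_n ≈ 533 kN (weld metal governs)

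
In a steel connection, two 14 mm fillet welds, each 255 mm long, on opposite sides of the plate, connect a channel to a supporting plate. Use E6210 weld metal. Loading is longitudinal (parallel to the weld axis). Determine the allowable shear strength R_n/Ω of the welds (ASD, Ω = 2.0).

E62XX → F_EXX = 620 MPa.
Effective throat t_e = 0.707 × 14 = 9.898 mm.
Total length L = 510 mm; A_we = 9.898 × 510 = 5048 mm².
F_nw = 0.6 F_EXX = 0.6 × 620 = 372 MPa.
R_n = 372 × 5048 × 10⁻³ = 1878 kN; R_n/Ω = 1878/2.0 = 938.9 kN.

R_n/Ω ≈ 939 kN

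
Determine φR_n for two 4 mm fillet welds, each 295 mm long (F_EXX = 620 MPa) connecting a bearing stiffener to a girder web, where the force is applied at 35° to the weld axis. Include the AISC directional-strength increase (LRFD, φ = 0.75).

t_e = 0.707 × 4 = 2.828 mm; A_we = 2.828 × 590 = 1669 mm².
Directional factor: 1.0 + 0.5 sin^1.5(35°) = 1.217.
F_nw = 0.6 × 620 × 1.217 = 452.8 MPa.
φR_n = 0.75 × 452.8 × 1669 × 10⁻³ = 566.6 kN.

φR_n ≈ 567 kN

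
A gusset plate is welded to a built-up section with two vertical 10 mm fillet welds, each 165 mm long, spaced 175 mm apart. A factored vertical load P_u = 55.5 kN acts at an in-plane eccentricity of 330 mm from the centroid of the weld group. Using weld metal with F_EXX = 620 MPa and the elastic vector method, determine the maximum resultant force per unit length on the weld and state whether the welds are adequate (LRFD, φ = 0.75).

f_max ≈ 803 N/mm; adequate

Total weld length L_w = 330 mm. Treat welds as unit-width lines.
Polar moment about centroid: J = 2[d³/12 + d(b/2)²] = 2[165³/12 + 165×87.5²] = 3275000 mm³.
Direct shear f_v = P/L_w = 55.5×10³ / 330 = 168.2 N/mm (vertical).
Torsion M = P·e = 55.5×10³ × 330 = 18315000 N·mm.
Critical point at (x, y) = (87.5, 82.5) from centroid. f_tx = M·y/J = 461.3 N/mm; f_ty = M·x/J = 489.3 N/mm.
Resultant f_max = √[f_tx² + (f_v + f_ty)²] = √[461.3² + (168.2 + 489.3)²] = 803.2 N/mm.
Capacity per unit length: φr_n = 0.75 × 0.6 × 620 × (0.707 × 10) = 1973 N/mm.
803.2 ≤ 1973 → adequate.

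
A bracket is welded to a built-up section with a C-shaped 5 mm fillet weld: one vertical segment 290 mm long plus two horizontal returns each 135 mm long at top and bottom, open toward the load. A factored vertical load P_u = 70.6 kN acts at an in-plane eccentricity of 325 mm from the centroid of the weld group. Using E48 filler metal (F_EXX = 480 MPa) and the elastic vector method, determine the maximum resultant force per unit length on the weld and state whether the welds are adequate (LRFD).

f_max ≈ 548 N/mm; adequate

Total weld length L_w = 560 mm. Treat welds as unit-width lines.
Centroid: x̄ = 2×135×67.5 / 560 = 32.54 mm from the vertical weld.
Polar moment about centroid: J = I_x + I_y = [290³/12 + 2×135×145²] + [290×32.54² + 2(135³/12 + 135×34.96²)] = 8756000 mm³.
Direct shear f_v = P/L_w = 70.6×10³ / 560 = 126.1 N/mm (vertical).
Torsion M = P·e = 70.6×10³ × 325 = 22945000 N·mm.
Critical point at (x, y) = (102.5, 145) from centroid. f_tx = M·y/J = 380 N/mm; f_ty = M·x/J = 268.5 N/mm.
Resultant f_max = √[f_tx² + (f_v + f_ty)²] = √[380² + (126.1 + 268.5)²] = 547.8 N/mm.
Capacity per unit length: φr_n = 0.75 × 0.6 × 480 × (0.707 × 5) = 763.6 N/mm.
547.8 ≤ 763.6 → adequate.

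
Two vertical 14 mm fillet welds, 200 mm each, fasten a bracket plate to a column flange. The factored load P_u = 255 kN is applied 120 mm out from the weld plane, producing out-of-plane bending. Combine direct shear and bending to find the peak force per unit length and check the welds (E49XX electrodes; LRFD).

E49XX → F_EXX = 490 MPa.
L_w = 2 × 200 = 400 mm; section modulus (unit throat) S = 2 × L²/6 = 13330 mm².
Direct shear f_v = P/L_w = 255×10³/400 = 637.5 N/mm.
Moment M = P × e = 255×10³ × 120 = 30600000 N·mm; bending f_b = M/S = 2295 N/mm.
f_max = √(f_v² + f_b²) = √(637.5² + 2295²) = 2382 N/mm.
φr_n = 0.75 × 0.6 × 490 × (0.707 × 14) = 2183 N/mm → NOT adequate.

f_max ≈ 2380 N/mm; NOT adequate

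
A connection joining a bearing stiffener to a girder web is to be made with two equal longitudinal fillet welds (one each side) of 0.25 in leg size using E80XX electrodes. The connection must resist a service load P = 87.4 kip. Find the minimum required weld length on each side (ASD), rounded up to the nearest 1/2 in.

E80XX → F_EXX = 80 ksi.
Throat t_e = 0.707 × 0.25 = 0.1767 in.
r_n/Ω = (0.6 × 80 × 0.1767) / 2.0 = 4.242 kip/in.
L_req = P / (r_n/Ω) = 87.4 / 4.242 = 20.6 in total.
Per side: 20.6 / 2 = 10.3 in.
Round up → use L = 10.5 in on each side.

L = 10.5 in on each side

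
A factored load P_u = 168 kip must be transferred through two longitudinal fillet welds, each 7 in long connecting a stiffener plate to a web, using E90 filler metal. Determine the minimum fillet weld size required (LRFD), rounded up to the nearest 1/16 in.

w = 7/16 in

E90XX → F_EXX = 90 ksi.
Total weld length L = 14 in.
Required throat t_e = P_u / (φ × 0.6 F_EXX × L) = 168 / (0.75 × 0.6 × 90 × 14) = 0.2963 in.
Required leg w = t_e / 0.707 = 0.4191 in → use 7/16 in.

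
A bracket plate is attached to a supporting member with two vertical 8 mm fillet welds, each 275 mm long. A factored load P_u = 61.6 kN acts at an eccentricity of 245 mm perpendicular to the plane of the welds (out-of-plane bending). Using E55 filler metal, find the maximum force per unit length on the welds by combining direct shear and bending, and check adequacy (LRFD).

f_max ≈ 609 N/mm; adequate

E55XX → F_EXX = 550 MPa.
L_w = 2 × 275 = 550 mm; section modulus (unit throat) S = 2 × L²/6 = 25210 mm².
Direct shear f_v = P/L_w = 61.6×10³/550 = 112 N/mm.
Moment M = P × e = 61.6×10³ × 245 = 15092000 N·mm; bending f_b = M/S = 598.7 N/mm.
f_max = √(f_v² + f_b²) = √(112² + 598.7²) = 609.1 N/mm.
φr_n = 0.75 × 0.6 × 550 × (0.707 × 8) = 1400 N/mm → adequate.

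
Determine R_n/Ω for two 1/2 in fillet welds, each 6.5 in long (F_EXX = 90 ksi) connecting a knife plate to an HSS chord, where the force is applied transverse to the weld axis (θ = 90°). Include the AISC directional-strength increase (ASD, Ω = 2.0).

t_e = 0.707 × 0.5 = 0.3535 in; A_we = 0.3535 × 13 = 4.595 in².
Directional factor: 1.0 + 0.5 sin^1.5(90°) = 1.5.
F_nw = 0.6 × 90 × 1.5 = 81 ksi.
R_n/Ω = (81 × 4.595) / 2.0 = 186.1 kip.

R_n/Ω ≈ 186 kip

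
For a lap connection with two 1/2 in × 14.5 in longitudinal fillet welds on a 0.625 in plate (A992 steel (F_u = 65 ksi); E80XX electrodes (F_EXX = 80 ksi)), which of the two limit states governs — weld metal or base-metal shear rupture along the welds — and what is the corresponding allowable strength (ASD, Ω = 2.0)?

R_n/Ω ≈ 246 kips (weld metal governs)

t_e = 0.707 × 0.5 = 0.3535 in; L = 29 in.
Weld metal: R_n/Ω = (1/2.0) × 0.6 × 80 × 0.3535 × 29 = 246 kips.
Base metal (shear rupture): R_n/Ω = (1/2.0) × 0.6 × 65 × 0.625 × 29 = 353.4 kips.
Governing: weld metal.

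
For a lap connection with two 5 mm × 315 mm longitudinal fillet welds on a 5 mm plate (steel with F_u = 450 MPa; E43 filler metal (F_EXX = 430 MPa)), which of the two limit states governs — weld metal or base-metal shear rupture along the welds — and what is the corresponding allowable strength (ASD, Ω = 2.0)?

R_n/Ω ≈ 287 kN (weld metal governs)

t_e = 0.707 × 5 = 3.535 mm; L = 630 mm.
Weld metal: R_n/Ω = (1/2.0) × 0.6 × 430 × 3.535 × 630 × 10⁻³ = 287.3 kN.
Base metal (shear rupture): R_n/Ω = (1/2.0) × 0.6 × 450 × 5 × 630 × 10⁻³ = 425.2 kN.
Governing: weld metal.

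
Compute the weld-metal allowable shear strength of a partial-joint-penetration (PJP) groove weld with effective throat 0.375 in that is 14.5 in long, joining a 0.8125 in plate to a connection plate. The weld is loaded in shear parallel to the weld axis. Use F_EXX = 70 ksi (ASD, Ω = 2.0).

R_n/Ω ≈ 114 kip

Effective throat (given) t_e = 0.375 in.
A_we = 0.375 × 14.5 = 5.438 in².
F_nw = 0.6 F_EXX = 42 ksi.
R_n/Ω = (42 × 5.438) / 2.0 = 114.2 kip.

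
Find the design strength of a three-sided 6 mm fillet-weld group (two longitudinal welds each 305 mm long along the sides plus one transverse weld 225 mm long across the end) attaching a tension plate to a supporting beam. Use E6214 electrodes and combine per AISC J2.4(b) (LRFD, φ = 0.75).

E62XX → F_EXX = 620 MPa.
t_e = 0.707 × 6 = 4.242 mm.
R_nwl = 0.6 × 620 × 4.242 × 610 × 10⁻³ = 962.6 kN (longitudinal, 2 welds).
R_nwt = 0.6 × 620 × 4.242 × 225 × 10⁻³ = 355.1 kN (transverse, base value).
(i) R_nwl + R_nwt = 1318 kN; (ii) 0.85 R_nwl + 1.5 R_nwt = 1351 kN.
R_n = max = 1351 kN [governs: (ii)]; φR_n = 1013 kN.

φR_n ≈ 1010 kN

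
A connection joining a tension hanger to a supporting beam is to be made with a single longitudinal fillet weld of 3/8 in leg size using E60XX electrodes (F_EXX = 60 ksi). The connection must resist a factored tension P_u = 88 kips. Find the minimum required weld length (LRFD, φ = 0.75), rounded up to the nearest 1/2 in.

L = 12.5 in

Throat t_e = 0.707 × 0.375 = 0.2651 in.
φr_n = 0.75 × 0.6 × 60 × 0.2651 = 7.158 kips/in.
L_req = P_u / φr_n = 88 / 7.158 = 12.29 in total.
Round up → use L = 12.5 in.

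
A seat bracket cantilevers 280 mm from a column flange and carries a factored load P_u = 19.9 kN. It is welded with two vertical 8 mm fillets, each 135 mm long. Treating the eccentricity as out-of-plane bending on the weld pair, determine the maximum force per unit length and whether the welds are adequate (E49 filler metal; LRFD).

f_max ≈ 920 N/mm; adequate

E49XX → F_EXX = 490 MPa.
L_w = 2 × 135 = 270 mm; section modulus (unit throat) S = 2 × L²/6 = 6075 mm².
Direct shear f_v = P/L_w = 19.9×10³/270 = 73.7 N/mm.
Moment M = P × e = 19.9×10³ × 280 = 5572000 N·mm; bending f_b = M/S = 917.2 N/mm.
f_max = √(f_v² + f_b²) = √(73.7² + 917.2²) = 920.2 N/mm.
φr_n = 0.75 × 0.6 × 490 × (0.707 × 8) = 1247 N/mm → adequate.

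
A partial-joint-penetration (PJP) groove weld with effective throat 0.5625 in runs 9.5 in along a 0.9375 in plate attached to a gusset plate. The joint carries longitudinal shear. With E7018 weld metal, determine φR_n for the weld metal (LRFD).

E70XX → F_EXX = 70 ksi.
Effective throat (given) t_e = 0.5625 in.
A_we = 0.5625 × 9.5 = 5.344 in².
F_nw = 0.6 F_EXX = 42 ksi.
φR_n = 0.75 × 42 × 5.344 = 168.3 kips.

φR_n ≈ 168 kips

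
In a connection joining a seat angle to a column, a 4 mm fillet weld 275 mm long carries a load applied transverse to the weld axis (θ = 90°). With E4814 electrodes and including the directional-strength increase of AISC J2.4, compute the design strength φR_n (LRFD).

φR_n ≈ 252 kN

E48XX → F_EXX = 480 MPa.
t_e = 0.707 × 4 = 2.828 mm; A_we = 2.828 × 275 = 777.7 mm².
Directional factor: 1.0 + 0.5 sin^1.5(90°) = 1.5.
F_nw = 0.6 × 480 × 1.5 = 432 MPa.
φR_n = 0.75 × 432 × 777.7 × 10⁻³ = 252 kN.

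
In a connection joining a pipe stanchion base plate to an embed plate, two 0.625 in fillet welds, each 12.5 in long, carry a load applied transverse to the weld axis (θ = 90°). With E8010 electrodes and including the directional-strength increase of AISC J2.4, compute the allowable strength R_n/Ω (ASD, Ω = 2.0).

E80XX → F_EXX = 80 ksi.
t_e = 0.707 × 0.625 = 0.4419 in; A_we = 0.4419 × 25 = 11.05 in².
Directional factor: 1.0 + 0.5 sin^1.5(90°) = 1.5.
F_nw = 0.6 × 80 × 1.5 = 72 ksi.
R_n/Ω = (72 × 11.05) / 2.0 = 397.7 kips.

R_n/Ω ≈ 398 kips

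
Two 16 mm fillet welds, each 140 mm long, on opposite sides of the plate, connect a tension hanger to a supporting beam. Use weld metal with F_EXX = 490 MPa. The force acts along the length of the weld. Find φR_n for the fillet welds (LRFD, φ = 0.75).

Effective throat t_e = 0.707 × 16 = 11.31 mm.
Total length L = 280 mm; A_we = 11.31 × 280 = 3167 mm².
F_nw = 0.6 F_EXX = 0.6 × 490 = 294 MPa.
φR_n = 0.75 × 294 × 3167 × 10⁻³ = 698.4 kN.

φR_n ≈ 698 kN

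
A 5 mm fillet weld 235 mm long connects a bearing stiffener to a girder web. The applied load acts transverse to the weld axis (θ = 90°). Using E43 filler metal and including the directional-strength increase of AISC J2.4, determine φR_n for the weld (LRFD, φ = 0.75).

E43XX → F_EXX = 430 MPa.
t_e = 0.707 × 5 = 3.535 mm; A_we = 3.535 × 235 = 830.7 mm².
Directional factor: 1.0 + 0.5 sin^1.5(90°) = 1.5.
F_nw = 0.6 × 430 × 1.5 = 387 MPa.
φR_n = 0.75 × 387 × 830.7 × 10⁻³ = 241.1 kN.

φR_n ≈ 241 kN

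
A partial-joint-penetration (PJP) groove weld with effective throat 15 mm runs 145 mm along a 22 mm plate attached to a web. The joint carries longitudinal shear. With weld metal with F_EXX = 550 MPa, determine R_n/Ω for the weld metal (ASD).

Effective throat (given) t_e = 15 mm.
A_we = 15 × 145 = 2175 mm².
F_nw = 0.6 F_EXX = 330 MPa.
R_n/Ω = (330 × 2175) / 2.0 × 10⁻³ = 358.9 kN.

R_n/Ω ≈ 359 kN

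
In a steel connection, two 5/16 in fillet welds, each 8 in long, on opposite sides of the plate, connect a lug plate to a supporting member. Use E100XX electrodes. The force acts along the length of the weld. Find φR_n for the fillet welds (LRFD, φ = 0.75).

E100XX → F_EXX = 100 ksi.
Effective throat t_e = 0.707 × 0.3125 = 0.2209 in.
Total length L = 16 in; A_we = 0.2209 × 16 = 3.535 in².
F_nw = 0.6 F_EXX = 0.6 × 100 = 60 ksi.
φR_n = 0.75 × 60 × 3.535 = 159.1 kips.

φR_n ≈ 159 kips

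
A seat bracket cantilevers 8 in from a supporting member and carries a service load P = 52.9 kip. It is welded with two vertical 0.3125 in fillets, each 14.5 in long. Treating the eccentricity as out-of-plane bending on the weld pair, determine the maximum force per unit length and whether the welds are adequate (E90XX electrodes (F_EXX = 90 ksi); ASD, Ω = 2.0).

f_max ≈ 6.31 kip/in; NOT adequate

L_w = 2 × 14.5 = 29 in; section modulus (unit throat) S = 2 × L²/6 = 70.08 in².
Direct shear f_v = P/L_w = 52.9/29 = 1.824 kip/in.
Moment M = P × e = 52.9 × 8 = 423.2 kip·in; bending f_b = M/S = 6.039 kip/in.
f_max = √(f_v² + f_b²) = √(1.824² + 6.039²) = 6.308 kip/in.
r_n/Ω = (1/2.0) × 0.6 × 90 × (0.707 × 0.3125) = 5.965 kip/in → NOT adequate.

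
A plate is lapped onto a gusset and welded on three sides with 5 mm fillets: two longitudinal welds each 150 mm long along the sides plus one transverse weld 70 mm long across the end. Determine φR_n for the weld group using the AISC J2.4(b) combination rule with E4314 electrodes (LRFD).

E43XX → F_EXX = 430 MPa.
t_e = 0.707 × 5 = 3.535 mm.
R_nwl = 0.6 × 430 × 3.535 × 300 × 10⁻³ = 273.6 kN (longitudinal, 2 welds).
R_nwt = 0.6 × 430 × 3.535 × 70 × 10⁻³ = 63.84 kN (transverse, base value).
(i) R_nwl + R_nwt = 337.5 kN; (ii) 0.85 R_nwl + 1.5 R_nwt = 328.3 kN.
R_n = max = 337.5 kN [governs: (i)]; φR_n = 253.1 kN.

φR_n ≈ 253 kN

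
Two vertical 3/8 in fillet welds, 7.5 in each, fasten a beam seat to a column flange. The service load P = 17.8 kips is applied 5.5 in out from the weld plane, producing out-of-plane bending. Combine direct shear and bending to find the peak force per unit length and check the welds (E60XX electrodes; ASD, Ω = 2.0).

f_max ≈ 5.35 kip/in; NOT adequate

E60XX → F_EXX = 60 ksi.
L_w = 2 × 7.5 = 15 in; section modulus (unit throat) S = 2 × L²/6 = 18.75 in².
Direct shear f_v = P/L_w = 17.8/15 = 1.187 kip/in.
Moment M = P × e = 17.8 × 5.5 = 97.9 kip·in; bending f_b = M/S = 5.221 kip/in.
f_max = √(f_v² + f_b²) = √(1.187² + 5.221²) = 5.354 kip/in.
r_n/Ω = (1/2.0) × 0.6 × 60 × (0.707 × 0.375) = 4.772 kip/in → NOT adequate.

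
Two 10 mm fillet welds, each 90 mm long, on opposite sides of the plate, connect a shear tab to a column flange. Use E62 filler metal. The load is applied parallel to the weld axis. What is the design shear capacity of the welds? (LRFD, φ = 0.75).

φR_n ≈ 355 kN

E62XX → F_EXX = 620 MPa.
Effective throat t_e = 0.707 × 10 = 7.07 mm.
Total length L = 180 mm; A_we = 7.07 × 180 = 1273 mm².
F_nw = 0.6 F_EXX = 0.6 × 620 = 372 MPa.
φR_n = 0.75 × 372 × 1273 × 10⁻³ = 355.1 kN.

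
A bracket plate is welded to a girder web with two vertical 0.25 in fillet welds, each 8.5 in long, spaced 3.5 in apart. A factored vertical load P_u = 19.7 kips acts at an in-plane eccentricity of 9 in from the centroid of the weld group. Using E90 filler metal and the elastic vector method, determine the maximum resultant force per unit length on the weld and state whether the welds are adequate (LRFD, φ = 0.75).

E90XX → F_EXX = 90 ksi.
Total weld length L_w = 17 in. Treat welds as unit-width lines.
Polar moment about centroid: J = 2[d³/12 + d(b/2)²] = 2[8.5³/12 + 8.5×1.75²] = 154.4 in³.
Direct shear f_v = P/L_w = 19.7 / 17 = 1.159 kip/in (vertical).
Torsion M = P·e = 19.7 × 9 = 177.3 kip·in.
Critical point at (x, y) = (1.75, 4.25) from centroid. f_tx = M·y/J = 4.88 kip/in; f_ty = M·x/J = 2.009 kip/in.
Resultant f_max = √[f_tx² + (f_v + f_ty)²] = √[4.88² + (1.159 + 2.009)²] = 5.818 kip/in.
Capacity per unit length: φr_n = 0.75 × 0.6 × 90 × (0.707 × 0.25) = 7.158 kip/in.
5.818 ≤ 7.158 → adequate.

f_max ≈ 5.82 kip/in; adequate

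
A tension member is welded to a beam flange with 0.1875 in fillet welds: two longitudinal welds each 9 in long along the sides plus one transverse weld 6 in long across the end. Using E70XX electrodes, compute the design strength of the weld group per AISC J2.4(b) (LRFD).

E70XX → F_EXX = 70 ksi.
t_e = 0.707 × 0.1875 = 0.1326 in.
R_nwl = 0.6 × 70 × 0.1326 × 18 = 100.2 kips (longitudinal, 2 welds).
R_nwt = 0.6 × 70 × 0.1326 × 6 = 33.41 kips (transverse, base value).
(i) R_nwl + R_nwt = 133.6 kips; (ii) 0.85 R_nwl + 1.5 R_nwt = 135.3 kips.
R_n = max = 135.3 kips [governs: (ii)]; φR_n = 101.5 kips.

φR_n ≈ 101 kips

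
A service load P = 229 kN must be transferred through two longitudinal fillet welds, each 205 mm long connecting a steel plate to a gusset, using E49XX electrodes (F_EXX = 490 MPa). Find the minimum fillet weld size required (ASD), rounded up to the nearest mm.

Total weld length L = 410 mm.
Required throat t_e = P × Ω / (0.6 F_EXX × L) = 229 × 2.0 / (0.6 × 490 × 410 × 10⁻³) = 3.8 mm.
Required leg w = t_e / 0.707 = 5.374 mm → use 6 mm.

w = 6 mm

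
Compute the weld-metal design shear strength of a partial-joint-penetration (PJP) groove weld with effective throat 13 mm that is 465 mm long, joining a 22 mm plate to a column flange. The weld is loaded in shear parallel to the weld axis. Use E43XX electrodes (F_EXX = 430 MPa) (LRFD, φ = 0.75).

Effective throat (given) t_e = 13 mm.
A_we = 13 × 465 = 6045 mm².
F_nw = 0.6 F_EXX = 258 MPa.
φR_n = 0.75 × 258 × 6045 × 10⁻³ = 1170 kN.

φR_n ≈ 1170 kN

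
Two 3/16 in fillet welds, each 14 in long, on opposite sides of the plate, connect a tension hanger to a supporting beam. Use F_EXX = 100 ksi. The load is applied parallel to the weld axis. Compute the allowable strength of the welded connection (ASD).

Effective throat t_e = 0.707 × 0.1875 = 0.1326 in.
Total length L = 28 in; A_we = 0.1326 × 28 = 3.712 in².
F_nw = 0.6 F_EXX = 0.6 × 100 = 60 ksi.
R_n = 60 × 3.712 = 222.7 kip; R_n/Ω = 222.7/2.0 = 111.4 kip.

R_n/Ω ≈ 111 kip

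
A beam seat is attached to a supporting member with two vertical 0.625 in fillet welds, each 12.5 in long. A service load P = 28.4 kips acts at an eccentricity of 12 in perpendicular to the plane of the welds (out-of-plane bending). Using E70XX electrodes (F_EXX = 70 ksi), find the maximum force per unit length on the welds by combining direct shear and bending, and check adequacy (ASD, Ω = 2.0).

f_max ≈ 6.64 kip/in; adequate

L_w = 2 × 12.5 = 25 in; section modulus (unit throat) S = 2 × L²/6 = 52.08 in².
Direct shear f_v = P/L_w = 28.4/25 = 1.136 kip/in.
Moment M = P × e = 28.4 × 12 = 340.8 kip·in; bending f_b = M/S = 6.543 kip/in.
f_max = √(f_v² + f_b²) = √(1.136² + 6.543²) = 6.641 kip/in.
r_n/Ω = (1/2.0) × 0.6 × 70 × (0.707 × 0.625) = 9.279 kip/in → adequate.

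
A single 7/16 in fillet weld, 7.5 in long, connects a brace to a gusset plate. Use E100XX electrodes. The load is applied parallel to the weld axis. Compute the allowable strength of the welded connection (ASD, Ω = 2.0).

R_n/Ω ≈ 69.6 kips

E100XX → F_EXX = 100 ksi.
Effective throat t_e = 0.707 × 0.4375 = 0.3093 in.
Total length L = 7.5 in; A_we = 0.3093 × 7.5 = 2.32 in².
F_nw = 0.6 F_EXX = 0.6 × 100 = 60 ksi.
R_n = 60 × 2.32 = 139.2 kips; R_n/Ω = 139.2/2.0 = 69.6 kips.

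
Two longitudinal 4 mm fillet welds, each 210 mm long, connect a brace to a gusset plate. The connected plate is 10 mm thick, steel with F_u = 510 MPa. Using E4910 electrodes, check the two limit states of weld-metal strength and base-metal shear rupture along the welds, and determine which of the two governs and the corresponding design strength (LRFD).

E49XX → F_EXX = 490 MPa.
t_e = 0.707 × 4 = 2.828 mm; L = 420 mm.
Weld metal: φR_n = 0.75 × 0.6 × 490 × 2.828 × 420 × 10⁻³ = 261.9 kN.
Base metal (shear rupture): φR_n = 0.75 × 0.6 × 510 × 10 × 420 × 10⁻³ = 963.9 kN.
Governing: weld metal.

φR_n ≈ 262 kN (weld metal governs)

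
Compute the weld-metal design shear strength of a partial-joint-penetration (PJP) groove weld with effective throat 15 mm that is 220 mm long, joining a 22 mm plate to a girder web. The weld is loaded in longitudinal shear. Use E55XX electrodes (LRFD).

φR_n ≈ 817 kN

E55XX → F_EXX = 550 MPa.
Effective throat (given) t_e = 15 mm.
A_we = 15 × 220 = 3300 mm².
F_nw = 0.6 F_EXX = 330 MPa.
φR_n = 0.75 × 330 × 3300 × 10⁻³ = 816.8 kN.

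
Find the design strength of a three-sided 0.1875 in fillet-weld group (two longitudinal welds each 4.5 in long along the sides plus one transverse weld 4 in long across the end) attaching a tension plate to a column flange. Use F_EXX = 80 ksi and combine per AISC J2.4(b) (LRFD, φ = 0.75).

t_e = 0.707 × 0.1875 = 0.1326 in.
R_nwl = 0.6 × 80 × 0.1326 × 9 = 57.27 kips (longitudinal, 2 welds).
R_nwt = 0.6 × 80 × 0.1326 × 4 = 25.45 kips (transverse, base value).
(i) R_nwl + R_nwt = 82.72 kips; (ii) 0.85 R_nwl + 1.5 R_nwt = 86.85 kips.
R_n = max = 86.85 kips [governs: (ii)]; φR_n = 65.14 kips.

φR_n ≈ 65.1 kips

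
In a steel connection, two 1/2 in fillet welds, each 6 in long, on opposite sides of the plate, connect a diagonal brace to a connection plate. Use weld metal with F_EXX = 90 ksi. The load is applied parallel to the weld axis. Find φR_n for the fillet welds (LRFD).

φR_n ≈ 172 kip

Effective throat t_e = 0.707 × 0.5 = 0.3535 in.
Total length L = 12 in; A_we = 0.3535 × 12 = 4.242 in².
F_nw = 0.6 F_EXX = 0.6 × 90 = 54 ksi.
φR_n = 0.75 × 54 × 4.242 = 171.8 kip.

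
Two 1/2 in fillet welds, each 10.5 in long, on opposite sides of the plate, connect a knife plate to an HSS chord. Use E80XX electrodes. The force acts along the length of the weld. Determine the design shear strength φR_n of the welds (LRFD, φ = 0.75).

φR_n ≈ 267 kips

E80XX → F_EXX = 80 ksi.
Effective throat t_e = 0.707 × 0.5 = 0.3535 in.
Total length L = 21 in; A_we = 0.3535 × 21 = 7.423 in².
F_nw = 0.6 F_EXX = 0.6 × 80 = 48 ksi.
φR_n = 0.75 × 48 × 7.423 = 267.2 kips.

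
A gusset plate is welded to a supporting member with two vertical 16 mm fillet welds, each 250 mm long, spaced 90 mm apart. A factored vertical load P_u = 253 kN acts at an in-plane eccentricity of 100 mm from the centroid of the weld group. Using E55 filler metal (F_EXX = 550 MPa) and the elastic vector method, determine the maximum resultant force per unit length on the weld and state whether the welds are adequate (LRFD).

Total weld length L_w = 500 mm. Treat welds as unit-width lines.
Polar moment about centroid: J = 2[d³/12 + d(b/2)²] = 2[250³/12 + 250×45²] = 3617000 mm³.
Direct shear f_v = P/L_w = 253×10³ / 500 = 506 N/mm (vertical).
Torsion M = P·e = 253×10³ × 100 = 25300000 N·mm.
Critical point at (x, y) = (45, 125) from centroid. f_tx = M·y/J = 874.4 N/mm; f_ty = M·x/J = 314.8 N/mm.
Resultant f_max = √[f_tx² + (f_v + f_ty)²] = √[874.4² + (506 + 314.8)²] = 1199 N/mm.
Capacity per unit length: φr_n = 0.75 × 0.6 × 550 × (0.707 × 16) = 2800 N/mm.
1199 ≤ 2800 → adequate.

f_max ≈ 1200 N/mm; adequate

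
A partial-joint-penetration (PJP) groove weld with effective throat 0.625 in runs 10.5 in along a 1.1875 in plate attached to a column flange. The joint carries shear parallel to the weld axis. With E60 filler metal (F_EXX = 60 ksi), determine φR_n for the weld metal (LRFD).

Effective throat (given) t_e = 0.625 in.
A_we = 0.625 × 10.5 = 6.562 in².
F_nw = 0.6 F_EXX = 36 ksi.
φR_n = 0.75 × 36 × 6.562 = 177.2 kip.

φR_n ≈ 177 kip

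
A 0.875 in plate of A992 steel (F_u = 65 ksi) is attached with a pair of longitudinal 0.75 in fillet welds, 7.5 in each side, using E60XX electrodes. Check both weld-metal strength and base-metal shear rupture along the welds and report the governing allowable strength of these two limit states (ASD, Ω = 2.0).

E60XX → F_EXX = 60 ksi.
t_e = 0.707 × 0.75 = 0.5302 in; L = 15 in.
Weld metal: R_n/Ω = (1/2.0) × 0.6 × 60 × 0.5302 × 15 = 143.2 kips.
Base metal (shear rupture): R_n/Ω = (1/2.0) × 0.6 × 65 × 0.875 × 15 = 255.9 kips.
Governing: weld metal.

R_n/Ω ≈ 143 kips (weld metal governs)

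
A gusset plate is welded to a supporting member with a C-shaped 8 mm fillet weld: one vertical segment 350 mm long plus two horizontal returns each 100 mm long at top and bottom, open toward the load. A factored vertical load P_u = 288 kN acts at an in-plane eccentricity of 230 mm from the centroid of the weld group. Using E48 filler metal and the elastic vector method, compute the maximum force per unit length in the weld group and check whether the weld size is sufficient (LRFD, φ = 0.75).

E48XX → F_EXX = 480 MPa.
Total weld length L_w = 550 mm. Treat welds as unit-width lines.
Centroid: x̄ = 2×100×50 / 550 = 18.18 mm from the vertical weld.
Polar moment about centroid: J = I_x + I_y = [350³/12 + 2×100×175²] + [350×18.18² + 2(100³/12 + 100×31.82²)] = 10180000 mm³.
Direct shear f_v = P/L_w = 288×10³ / 550 = 523.6 N/mm (vertical).
Torsion M = P·e = 288×10³ × 230 = 66240000 N·mm.
Critical point at (x, y) = (81.82, 175) from centroid. f_tx = M·y/J = 1138 N/mm; f_ty = M·x/J = 532.2 N/mm.
Resultant f_max = √[f_tx² + (f_v + f_ty)²] = √[1138² + (523.6 + 532.2)²] = 1553 N/mm.
Capacity per unit length: φr_n = 0.75 × 0.6 × 480 × (0.707 × 8) = 1222 N/mm.
1553 > 1222 → NOT adequate.

f_max ≈ 1550 N/mm; NOT adequate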